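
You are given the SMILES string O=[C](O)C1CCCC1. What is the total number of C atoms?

Count every carbon token in the SMILES (each C, including those in ring-closure positions and inside branches).
Carbon count: 6.

6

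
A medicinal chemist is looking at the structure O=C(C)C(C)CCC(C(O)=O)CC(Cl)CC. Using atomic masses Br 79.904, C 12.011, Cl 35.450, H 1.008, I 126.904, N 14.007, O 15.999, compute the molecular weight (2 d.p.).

248.75 g/mol

First, the molecular formula is C12H21ClO3 (counting implicit H from valence).
  C: 12 × 12.011 = 144.132
  Cl: 1 × 35.450 = 35.450
  H: 21 × 1.008 = 21.168
  O: 3 × 15.999 = 47.997
Sum: 12×12.011 + 1×35.450 + 21×1.008 + 3×15.999 = 248.747 → 248.75 g/mol.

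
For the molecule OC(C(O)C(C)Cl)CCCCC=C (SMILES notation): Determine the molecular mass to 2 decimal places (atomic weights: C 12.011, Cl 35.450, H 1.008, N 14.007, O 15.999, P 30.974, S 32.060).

206.71 g/mol

First, the molecular formula is C10H19ClO2 (counting implicit H from valence).
  C: 10 × 12.011 = 120.110
  Cl: 1 × 35.450 = 35.450
  H: 19 × 1.008 = 19.152
  O: 2 × 15.999 = 31.998
Sum: 10×12.011 + 1×35.450 + 19×1.008 + 2×15.999 = 206.710 → 206.71 g/mol.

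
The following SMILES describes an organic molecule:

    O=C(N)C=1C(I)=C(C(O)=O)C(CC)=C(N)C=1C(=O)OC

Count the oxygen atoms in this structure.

Scan the SMILES for O atoms (remember two-letter symbols like Cl and Br are single atoms).
Oxygen count: 5.

5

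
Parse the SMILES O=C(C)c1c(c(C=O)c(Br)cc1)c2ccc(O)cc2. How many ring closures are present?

2

In SMILES, each pair of matching ring-closure digits denotes one ring-closing bond; the number of such bonds equals the number of independent rings.
Ring-closure bonds here: 2.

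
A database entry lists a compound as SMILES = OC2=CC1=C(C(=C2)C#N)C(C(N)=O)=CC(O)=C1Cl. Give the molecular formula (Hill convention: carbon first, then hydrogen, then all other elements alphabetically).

C12H7ClN2O3

Walk through each heavy atom and fill implicit hydrogens from standard valence (C 4, N 3, O 2, S 2, halogen 1):
  atom 1: O, bond orders sum to 1 (valence 2) → 1 H
  atom 2: C, bond orders sum to 4 (valence 4) → 0 H
  atom 3: C, bond orders sum to 3 (valence 4) → 1 H
  atom 4: C, bond orders sum to 4 (valence 4) → 0 H
  atom 5: C, bond orders sum to 4 (valence 4) → 0 H
  atom 6: C, bond orders sum to 4 (valence 4) → 0 H
  atom 7: C, bond orders sum to 3 (valence 4) → 1 H
  atom 8: C, bond orders sum to 4 (valence 4) → 0 H
  atom 9: N, bond orders sum to 3 (valence 3) → 0 H
  atom 10: C, bond orders sum to 4 (valence 4) → 0 H
  atom 11: C, bond orders sum to 4 (valence 4) → 0 H
  atom 12: N, bond orders sum to 1 (valence 3) → 2 H
  atom 13: O, bond orders sum to 2 (valence 2) → 0 H
  atom 14: C, bond orders sum to 3 (valence 4) → 1 H
  atom 15: C, bond orders sum to 4 (valence 4) → 0 H
  atom 16: O, bond orders sum to 1 (valence 2) → 1 H
  atom 17: C, bond orders sum to 4 (valence 4) → 0 H
  atom 18: Cl (halogen, monovalent) → 0 H
Totals → C:12, H:7, Cl:1, N:2, O:3.
In Hill order: C12H7ClN2O3.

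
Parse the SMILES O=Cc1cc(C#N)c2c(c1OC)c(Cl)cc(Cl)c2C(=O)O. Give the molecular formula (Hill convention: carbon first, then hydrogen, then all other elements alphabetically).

Walk through each heavy atom and fill implicit hydrogens from standard valence (C 4, N 3, O 2, S 2, halogen 1); for lowercase aromatic atoms, an aromatic c carries 1 H when it has two neighbours and 0 H with three, and aromatic n carries 0 H:
  atom 1: O, bond orders sum to 2 (valence 2) → 0 H
  atom 2: C, bond orders sum to 3 (valence 4) → 1 H
  atom 3: aromatic c, 3 neighbours → 0 H
  atom 4: aromatic c, 2 neighbours → 1 H
  atom 5: aromatic c, 3 neighbours → 0 H
  atom 6: C, bond orders sum to 4 (valence 4) → 0 H
  atom 7: N, bond orders sum to 3 (valence 3) → 0 H
  atom 8: aromatic c, 3 neighbours → 0 H
  atom 9: aromatic c, 3 neighbours → 0 H
  atom 10: aromatic c, 3 neighbours → 0 H
  atom 11: O, bond orders sum to 2 (valence 2) → 0 H
  atom 12: C, bond orders sum to 1 (valence 4) → 3 H
  atom 13: aromatic c, 3 neighbours → 0 H
  atom 14: Cl (halogen, monovalent) → 0 H
  atom 15: aromatic c, 2 neighbours → 1 H
  atom 16: aromatic c, 3 neighbours → 0 H
  atom 17: Cl (halogen, monovalent) → 0 H
  atom 18: aromatic c, 3 neighbours → 0 H
  atom 19: C, bond orders sum to 4 (valence 4) → 0 H
  atom 20: O, bond orders sum to 2 (valence 2) → 0 H
  atom 21: O, bond orders sum to 1 (valence 2) → 1 H
Totals → C:14, H:7, Cl:2, N:1, O:4.
In Hill order: C14H7Cl2NO4.

C14H7Cl2NO4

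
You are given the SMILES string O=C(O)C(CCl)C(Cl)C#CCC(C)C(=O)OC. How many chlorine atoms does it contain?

Scan the SMILES for Cl atoms (remember two-letter symbols like Cl and Br are single atoms).
Chlorine count: 2.

2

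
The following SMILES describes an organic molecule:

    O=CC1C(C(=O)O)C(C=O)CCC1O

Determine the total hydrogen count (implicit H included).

12

Walk through each heavy atom and fill implicit hydrogens from standard valence (C 4, N 3, O 2, S 2, halogen 1):
  atom 1: O, bond orders sum to 2 (valence 2) → 0 H
  atom 2: C, bond orders sum to 3 (valence 4) → 1 H
  atom 3: C, bond orders sum to 3 (valence 4) → 1 H
  atom 4: C, bond orders sum to 3 (valence 4) → 1 H
  atom 5: C, bond orders sum to 4 (valence 4) → 0 H
  atom 6: O, bond orders sum to 2 (valence 2) → 0 H
  atom 7: O, bond orders sum to 1 (valence 2) → 1 H
  atom 8: C, bond orders sum to 3 (valence 4) → 1 H
  atom 9: C, bond orders sum to 3 (valence 4) → 1 H
  atom 10: O, bond orders sum to 2 (valence 2) → 0 H
  atom 11: C, bond orders sum to 2 (valence 4) → 2 H
  atom 12: C, bond orders sum to 2 (valence 4) → 2 H
  atom 13: C, bond orders sum to 3 (valence 4) → 1 H
  atom 14: O, bond orders sum to 1 (valence 2) → 1 H
Total hydrogens: 12.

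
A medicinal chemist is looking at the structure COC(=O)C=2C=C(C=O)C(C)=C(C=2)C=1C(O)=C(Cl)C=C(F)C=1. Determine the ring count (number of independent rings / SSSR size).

In SMILES, each pair of matching ring-closure digits denotes one ring-closing bond; the number of such bonds equals the number of independent rings.
Ring-closure bonds here: 2.

2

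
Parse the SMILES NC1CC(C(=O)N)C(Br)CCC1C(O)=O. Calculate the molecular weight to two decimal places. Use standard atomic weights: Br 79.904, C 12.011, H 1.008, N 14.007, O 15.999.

First, the molecular formula is C9H15BrN2O3 (counting implicit H from valence).
  Br: 1 × 79.904 = 79.904
  C: 9 × 12.011 = 108.099
  H: 15 × 1.008 = 15.120
  N: 2 × 14.007 = 28.014
  O: 3 × 15.999 = 47.997
Sum: 1×79.904 + 9×12.011 + 15×1.008 + 2×14.007 + 3×15.999 = 279.134 → 279.13 g/mol.

279.13 g/mol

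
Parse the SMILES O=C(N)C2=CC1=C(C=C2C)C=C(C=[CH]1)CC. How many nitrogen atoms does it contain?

Scan the SMILES for N atoms (remember two-letter symbols like Cl and Br are single atoms).
Nitrogen count: 1.

1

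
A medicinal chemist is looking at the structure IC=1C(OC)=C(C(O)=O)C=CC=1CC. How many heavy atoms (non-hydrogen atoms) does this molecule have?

14

Every atom symbol written in the SMILES (organic subset) is one heavy atom; implicit H are not written.
Heavy atoms by element → C:10, I:1, O:3.
Total: 14.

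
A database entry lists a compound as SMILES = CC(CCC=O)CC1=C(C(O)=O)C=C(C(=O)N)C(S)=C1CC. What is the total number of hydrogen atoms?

21

Walk through each heavy atom and fill implicit hydrogens from standard valence (C 4, N 3, O 2, S 2, halogen 1):
  atom 1: C, bond orders sum to 1 (valence 4) → 3 H
  atom 2: C, bond orders sum to 3 (valence 4) → 1 H
  atom 3: C, bond orders sum to 2 (valence 4) → 2 H
  atom 4: C, bond orders sum to 2 (valence 4) → 2 H
  atom 5: C, bond orders sum to 3 (valence 4) → 1 H
  atom 6: O, bond orders sum to 2 (valence 2) → 0 H
  atom 7: C, bond orders sum to 2 (valence 4) → 2 H
  atom 8: C, bond orders sum to 4 (valence 4) → 0 H
  atom 9: C, bond orders sum to 4 (valence 4) → 0 H
  atom 10: C, bond orders sum to 4 (valence 4) → 0 H
  atom 11: O, bond orders sum to 1 (valence 2) → 1 H
  atom 12: O, bond orders sum to 2 (valence 2) → 0 H
  atom 13: C, bond orders sum to 3 (valence 4) → 1 H
  atom 14: C, bond orders sum to 4 (valence 4) → 0 H
  atom 15: C, bond orders sum to 4 (valence 4) → 0 H
  atom 16: O, bond orders sum to 2 (valence 2) → 0 H
  atom 17: N, bond orders sum to 1 (valence 3) → 2 H
  atom 18: C, bond orders sum to 4 (valence 4) → 0 H
  atom 19: S, bond orders sum to 1 (valence 2) → 1 H
  atom 20: C, bond orders sum to 4 (valence 4) → 0 H
  atom 21: C, bond orders sum to 2 (valence 4) → 2 H
  atom 22: C, bond orders sum to 1 (valence 4) → 3 H
Total hydrogens: 21.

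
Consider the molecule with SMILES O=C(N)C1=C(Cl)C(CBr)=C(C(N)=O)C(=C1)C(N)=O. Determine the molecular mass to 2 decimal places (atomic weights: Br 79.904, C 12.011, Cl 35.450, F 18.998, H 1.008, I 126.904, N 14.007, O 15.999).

334.55 g/mol

First, the molecular formula is C10H9BrClN3O3 (counting implicit H from valence).
  Br: 1 × 79.904 = 79.904
  C: 10 × 12.011 = 120.110
  Cl: 1 × 35.450 = 35.450
  H: 9 × 1.008 = 9.072
  N: 3 × 14.007 = 42.021
  O: 3 × 15.999 = 47.997
Sum: 1×79.904 + 10×12.011 + 1×35.450 + 9×1.008 + 3×14.007 + 3×15.999 = 334.554 → 334.55 g/mol.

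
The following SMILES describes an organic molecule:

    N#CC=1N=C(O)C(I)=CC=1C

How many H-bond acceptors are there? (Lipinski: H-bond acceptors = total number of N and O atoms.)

3

N atoms: 2; O atoms: 1.
Lipinski HBA = 2 + 1 = 3.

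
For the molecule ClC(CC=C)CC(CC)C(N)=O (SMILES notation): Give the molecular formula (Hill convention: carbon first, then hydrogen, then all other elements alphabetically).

Walk through each heavy atom and fill implicit hydrogens from standard valence (C 4, N 3, O 2, S 2, halogen 1):
  atom 1: Cl (halogen, monovalent) → 0 H
  atom 2: C, bond orders sum to 3 (valence 4) → 1 H
  atom 3: C, bond orders sum to 2 (valence 4) → 2 H
  atom 4: C, bond orders sum to 3 (valence 4) → 1 H
  atom 5: C, bond orders sum to 2 (valence 4) → 2 H
  atom 6: C, bond orders sum to 2 (valence 4) → 2 H
  atom 7: C, bond orders sum to 3 (valence 4) → 1 H
  atom 8: C, bond orders sum to 2 (valence 4) → 2 H
  atom 9: C, bond orders sum to 1 (valence 4) → 3 H
  atom 10: C, bond orders sum to 4 (valence 4) → 0 H
  atom 11: N, bond orders sum to 1 (valence 3) → 2 H
  atom 12: O, bond orders sum to 2 (valence 2) → 0 H
Totals → C:9, H:16, Cl:1, N:1, O:1.

C9H16ClNO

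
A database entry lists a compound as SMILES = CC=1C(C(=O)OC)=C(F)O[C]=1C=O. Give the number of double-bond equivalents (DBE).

Degree of unsaturation = (number of rings) + (number of π bonds).
Ring closures in the SMILES: 1.
π bonds: 4 double bonds (each 1 DoU) → 4 DoU from unsaturation.
Total DoU = 1 + 4 = 5.

5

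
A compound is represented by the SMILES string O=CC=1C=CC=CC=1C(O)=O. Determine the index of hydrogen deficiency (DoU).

Molecular formula: C8H6O3.
DoU = (2C + 2 + N − H − X) / 2, where X is the halogen count and O/S are ignored.
    = (2·8 + 2 + 0 − 6 − 0) / 2 = 12 / 2 = 6.

6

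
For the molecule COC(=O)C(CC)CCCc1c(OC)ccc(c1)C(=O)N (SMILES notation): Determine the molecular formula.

C16H23NO4

Walk through each heavy atom and fill implicit hydrogens from standard valence (C 4, N 3, O 2, S 2, halogen 1); for lowercase aromatic atoms, an aromatic c carries 1 H when it has two neighbours and 0 H with three, and aromatic n carries 0 H:
  atom 1: C, bond orders sum to 1 (valence 4) → 3 H
  atom 2: O, bond orders sum to 2 (valence 2) → 0 H
  atom 3: C, bond orders sum to 4 (valence 4) → 0 H
  atom 4: O, bond orders sum to 2 (valence 2) → 0 H
  atom 5: C, bond orders sum to 3 (valence 4) → 1 H
  atom 6: C, bond orders sum to 2 (valence 4) → 2 H
  atom 7: C, bond orders sum to 1 (valence 4) → 3 H
  atom 8: C, bond orders sum to 2 (valence 4) → 2 H
  atom 9: C, bond orders sum to 2 (valence 4) → 2 H
  atom 10: C, bond orders sum to 2 (valence 4) → 2 H
  atom 11: aromatic c, 3 neighbours → 0 H
  atom 12: aromatic c, 3 neighbours → 0 H
  atom 13: O, bond orders sum to 2 (valence 2) → 0 H
  atom 14: C, bond orders sum to 1 (valence 4) → 3 H
  atom 15: aromatic c, 2 neighbours → 1 H
  atom 16: aromatic c, 2 neighbours → 1 H
  atom 17: aromatic c, 3 neighbours → 0 H
  atom 18: aromatic c, 2 neighbours → 1 H
  atom 19: C, bond orders sum to 4 (valence 4) → 0 H
  atom 20: O, bond orders sum to 2 (valence 2) → 0 H
  atom 21: N, bond orders sum to 1 (valence 3) → 2 H
Totals → C:16, H:23, N:1, O:4.
In Hill order: C16H23NO4.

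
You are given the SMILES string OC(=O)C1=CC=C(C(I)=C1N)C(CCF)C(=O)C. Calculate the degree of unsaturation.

Molecular formula: C12H13FINO3.
DoU = (2C + 2 + N − H − X) / 2, where X is the halogen count and O/S are ignored.
    = (2·12 + 2 + 1 − 13 − 2) / 2 = 12 / 2 = 6.

6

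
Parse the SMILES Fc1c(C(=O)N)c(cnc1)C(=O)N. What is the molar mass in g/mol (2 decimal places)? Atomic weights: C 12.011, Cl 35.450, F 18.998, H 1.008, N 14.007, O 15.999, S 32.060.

First, the molecular formula is C7H6FN3O2 (counting implicit H from valence).
  C: 7 × 12.011 = 84.077
  F: 1 × 18.998 = 18.998
  H: 6 × 1.008 = 6.048
  N: 3 × 14.007 = 42.021
  O: 2 × 15.999 = 31.998
Sum: 7×12.011 + 1×18.998 + 6×1.008 + 3×14.007 + 2×15.999 = 183.142 → 183.14 g/mol.

183.14 g/mol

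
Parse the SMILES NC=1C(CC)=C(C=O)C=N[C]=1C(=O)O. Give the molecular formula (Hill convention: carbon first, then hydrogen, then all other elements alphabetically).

C9H10N2O3

Walk through each heavy atom and fill implicit hydrogens from standard valence (C 4, N 3, O 2, S 2, halogen 1):
  atom 1: N, bond orders sum to 1 (valence 3) → 2 H
  atom 2: C, bond orders sum to 4 (valence 4) → 0 H
  atom 3: C, bond orders sum to 4 (valence 4) → 0 H
  atom 4: C, bond orders sum to 2 (valence 4) → 2 H
  atom 5: C, bond orders sum to 1 (valence 4) → 3 H
  atom 6: C, bond orders sum to 4 (valence 4) → 0 H
  atom 7: C, bond orders sum to 3 (valence 4) → 1 H
  atom 8: O, bond orders sum to 2 (valence 2) → 0 H
  atom 9: C, bond orders sum to 3 (valence 4) → 1 H
  atom 10: N, bond orders sum to 3 (valence 3) → 0 H
  atom 11: C with explicit H count 0
  atom 12: C, bond orders sum to 4 (valence 4) → 0 H
  atom 13: O, bond orders sum to 2 (valence 2) → 0 H
  atom 14: O, bond orders sum to 1 (valence 2) → 1 H
Totals → C:9, H:10, N:2, O:3.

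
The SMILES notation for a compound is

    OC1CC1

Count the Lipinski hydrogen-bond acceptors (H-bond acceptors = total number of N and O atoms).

N atoms: 0; O atoms: 1.
Lipinski HBA = 0 + 1 = 1.

1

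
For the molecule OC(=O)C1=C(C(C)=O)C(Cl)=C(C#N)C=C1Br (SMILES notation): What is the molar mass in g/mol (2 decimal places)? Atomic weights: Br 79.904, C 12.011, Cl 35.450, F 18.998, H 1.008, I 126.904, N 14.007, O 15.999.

First, the molecular formula is C10H5BrClNO3 (counting implicit H from valence).
  Br: 1 × 79.904 = 79.904
  C: 10 × 12.011 = 120.110
  Cl: 1 × 35.450 = 35.450
  H: 5 × 1.008 = 5.040
  N: 1 × 14.007 = 14.007
  O: 3 × 15.999 = 47.997
Sum: 1×79.904 + 10×12.011 + 1×35.450 + 5×1.008 + 1×14.007 + 3×15.999 = 302.508 → 302.51 g/mol.

302.51 g/mol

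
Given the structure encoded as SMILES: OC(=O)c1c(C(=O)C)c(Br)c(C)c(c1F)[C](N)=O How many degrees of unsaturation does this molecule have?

Molecular formula: C11H9BrFNO4.
DoU = (2C + 2 + N − H − X) / 2, where X is the halogen count and O/S are ignored.
    = (2·11 + 2 + 1 − 9 − 2) / 2 = 14 / 2 = 7.

7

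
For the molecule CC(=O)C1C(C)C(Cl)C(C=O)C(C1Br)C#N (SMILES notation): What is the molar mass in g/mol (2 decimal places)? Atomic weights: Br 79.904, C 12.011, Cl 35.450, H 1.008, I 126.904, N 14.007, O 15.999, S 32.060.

First, the molecular formula is C11H13BrClNO2 (counting implicit H from valence).
  Br: 1 × 79.904 = 79.904
  C: 11 × 12.011 = 132.121
  Cl: 1 × 35.450 = 35.450
  H: 13 × 1.008 = 13.104
  N: 1 × 14.007 = 14.007
  O: 2 × 15.999 = 31.998
Sum: 1×79.904 + 11×12.011 + 1×35.450 + 13×1.008 + 1×14.007 + 2×15.999 = 306.584 → 306.58 g/mol.

306.58 g/mol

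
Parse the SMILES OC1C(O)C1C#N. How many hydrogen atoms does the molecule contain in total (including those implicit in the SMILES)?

Walk through each heavy atom and fill implicit hydrogens from standard valence (C 4, N 3, O 2, S 2, halogen 1):
  atom 1: O, bond orders sum to 1 (valence 2) → 1 H
  atom 2: C, bond orders sum to 3 (valence 4) → 1 H
  atom 3: C, bond orders sum to 3 (valence 4) → 1 H
  atom 4: O, bond orders sum to 1 (valence 2) → 1 H
  atom 5: C, bond orders sum to 3 (valence 4) → 1 H
  atom 6: C, bond orders sum to 4 (valence 4) → 0 H
  atom 7: N, bond orders sum to 3 (valence 3) → 0 H
Total hydrogens: 5.

5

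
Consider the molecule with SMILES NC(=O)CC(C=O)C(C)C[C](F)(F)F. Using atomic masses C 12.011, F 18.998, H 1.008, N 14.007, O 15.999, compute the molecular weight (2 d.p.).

211.18 g/mol

First, the molecular formula is C8H12F3NO2 (counting implicit H from valence).
  C: 8 × 12.011 = 96.088
  F: 3 × 18.998 = 56.994
  H: 12 × 1.008 = 12.096
  N: 1 × 14.007 = 14.007
  O: 2 × 15.999 = 31.998
Sum: 8×12.011 + 3×18.998 + 12×1.008 + 1×14.007 + 2×15.999 = 211.183 → 211.18 g/mol.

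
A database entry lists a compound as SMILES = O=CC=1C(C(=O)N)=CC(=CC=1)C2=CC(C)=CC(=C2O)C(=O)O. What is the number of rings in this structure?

In SMILES, each pair of matching ring-closure digits denotes one ring-closing bond; the number of such bonds equals the number of independent rings.
Ring-closure bonds here: 2.

2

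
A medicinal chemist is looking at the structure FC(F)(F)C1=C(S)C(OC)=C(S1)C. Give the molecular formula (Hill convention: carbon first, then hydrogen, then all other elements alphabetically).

Walk through each heavy atom and fill implicit hydrogens from standard valence (C 4, N 3, O 2, S 2, halogen 1):
  atom 1: F (halogen, monovalent) → 0 H
  atom 2: C, bond orders sum to 4 (valence 4) → 0 H
  atom 3: F (halogen, monovalent) → 0 H
  atom 4: F (halogen, monovalent) → 0 H
  atom 5: C, bond orders sum to 4 (valence 4) → 0 H
  atom 6: C, bond orders sum to 4 (valence 4) → 0 H
  atom 7: S, bond orders sum to 1 (valence 2) → 1 H
  atom 8: C, bond orders sum to 4 (valence 4) → 0 H
  atom 9: O, bond orders sum to 2 (valence 2) → 0 H
  atom 10: C, bond orders sum to 1 (valence 4) → 3 H
  atom 11: C, bond orders sum to 4 (valence 4) → 0 H
  atom 12: S, bond orders sum to 2 (valence 2) → 0 H
  atom 13: C, bond orders sum to 1 (valence 4) → 3 H
Totals → C:7, H:7, F:3, O:1, S:2.

C7H7F3OS2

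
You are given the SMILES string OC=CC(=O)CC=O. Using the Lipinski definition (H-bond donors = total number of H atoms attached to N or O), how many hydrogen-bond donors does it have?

Donors: find every N or O and count the H atoms it carries.
  atom 1 (O): bond orders sum to 1 → 1 H
  atom 5 (O): bond orders sum to 2 → 0 H
  atom 8 (O): bond orders sum to 2 → 0 H
Lipinski HBD = 1.

1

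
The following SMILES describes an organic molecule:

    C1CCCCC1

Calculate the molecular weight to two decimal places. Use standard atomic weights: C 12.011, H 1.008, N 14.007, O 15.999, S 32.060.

84.16 g/mol

First, the molecular formula is C6H12 (counting implicit H from valence).
  C: 6 × 12.011 = 72.066
  H: 12 × 1.008 = 12.096
Sum: 6×12.011 + 12×1.008 = 84.162 → 84.16 g/mol.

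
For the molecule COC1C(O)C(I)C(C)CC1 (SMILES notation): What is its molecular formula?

Walk through each heavy atom and fill implicit hydrogens from standard valence (C 4, N 3, O 2, S 2, halogen 1):
  atom 1: C, bond orders sum to 1 (valence 4) → 3 H
  atom 2: O, bond orders sum to 2 (valence 2) → 0 H
  atom 3: C, bond orders sum to 3 (valence 4) → 1 H
  atom 4: C, bond orders sum to 3 (valence 4) → 1 H
  atom 5: O, bond orders sum to 1 (valence 2) → 1 H
  atom 6: C, bond orders sum to 3 (valence 4) → 1 H
  atom 7: I (halogen, monovalent) → 0 H
  atom 8: C, bond orders sum to 3 (valence 4) → 1 H
  atom 9: C, bond orders sum to 1 (valence 4) → 3 H
  atom 10: C, bond orders sum to 2 (valence 4) → 2 H
  atom 11: C, bond orders sum to 2 (valence 4) → 2 H
Totals → C:8, H:15, I:1, O:2.

C8H15IO2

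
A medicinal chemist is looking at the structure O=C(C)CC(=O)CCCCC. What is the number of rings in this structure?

In SMILES, each pair of matching ring-closure digits denotes one ring-closing bond; the number of such bonds equals the number of independent rings.
Ring-closure bonds here: 0.

0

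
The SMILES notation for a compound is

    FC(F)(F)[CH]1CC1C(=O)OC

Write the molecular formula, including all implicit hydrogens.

Walk through each heavy atom and fill implicit hydrogens from standard valence (C 4, N 3, O 2, S 2, halogen 1):
  atom 1: F (halogen, monovalent) → 0 H
  atom 2: C, bond orders sum to 4 (valence 4) → 0 H
  atom 3: F (halogen, monovalent) → 0 H
  atom 4: F (halogen, monovalent) → 0 H
  atom 5: C with explicit H count 1
  atom 6: C, bond orders sum to 2 (valence 4) → 2 H
  atom 7: C, bond orders sum to 3 (valence 4) → 1 H
  atom 8: C, bond orders sum to 4 (valence 4) → 0 H
  atom 9: O, bond orders sum to 2 (valence 2) → 0 H
  atom 10: O, bond orders sum to 2 (valence 2) → 0 H
  atom 11: C, bond orders sum to 1 (valence 4) → 3 H
Totals → C:6, H:7, F:3, O:2.
In Hill order: C6H7F3O2.

C6H7F3O2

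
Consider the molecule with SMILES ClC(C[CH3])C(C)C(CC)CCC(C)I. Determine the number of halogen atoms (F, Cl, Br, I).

Halogen atoms appear at heavy-atom positions 1, 14 (1×Cl, 1×I).
Halogen count: 2.

2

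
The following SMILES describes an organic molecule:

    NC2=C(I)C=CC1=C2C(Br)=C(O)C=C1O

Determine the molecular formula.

C10H7BrINO2

Walk through each heavy atom and fill implicit hydrogens from standard valence (C 4, N 3, O 2, S 2, halogen 1):
  atom 1: N, bond orders sum to 1 (valence 3) → 2 H
  atom 2: C, bond orders sum to 4 (valence 4) → 0 H
  atom 3: C, bond orders sum to 4 (valence 4) → 0 H
  atom 4: I (halogen, monovalent) → 0 H
  atom 5: C, bond orders sum to 3 (valence 4) → 1 H
  atom 6: C, bond orders sum to 3 (valence 4) → 1 H
  atom 7: C, bond orders sum to 4 (valence 4) → 0 H
  atom 8: C, bond orders sum to 4 (valence 4) → 0 H
  atom 9: C, bond orders sum to 4 (valence 4) → 0 H
  atom 10: Br (halogen, monovalent) → 0 H
  atom 11: C, bond orders sum to 4 (valence 4) → 0 H
  atom 12: O, bond orders sum to 1 (valence 2) → 1 H
  atom 13: C, bond orders sum to 3 (valence 4) → 1 H
  atom 14: C, bond orders sum to 4 (valence 4) → 0 H
  atom 15: O, bond orders sum to 1 (valence 2) → 1 H
Totals → C:10, H:7, Br:1, I:1, N:1, O:2.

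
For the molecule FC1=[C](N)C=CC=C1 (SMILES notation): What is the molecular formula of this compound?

C6H6FN

Walk through each heavy atom and fill implicit hydrogens from standard valence (C 4, N 3, O 2, S 2, halogen 1):
  atom 1: F (halogen, monovalent) → 0 H
  atom 2: C, bond orders sum to 4 (valence 4) → 0 H
  atom 3: C with explicit H count 0
  atom 4: N, bond orders sum to 1 (valence 3) → 2 H
  atom 5: C, bond orders sum to 3 (valence 4) → 1 H
  atom 6: C, bond orders sum to 3 (valence 4) → 1 H
  atom 7: C, bond orders sum to 3 (valence 4) → 1 H
  atom 8: C, bond orders sum to 3 (valence 4) → 1 H
Totals → C:6, H:6, F:1, N:1.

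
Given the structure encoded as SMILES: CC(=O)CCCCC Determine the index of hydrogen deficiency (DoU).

1

Molecular formula: C7H14O.
DoU = (2C + 2 + N − H − X) / 2, where X is the halogen count and O/S are ignored.
    = (2·7 + 2 + 0 − 14 − 0) / 2 = 2 / 2 = 1.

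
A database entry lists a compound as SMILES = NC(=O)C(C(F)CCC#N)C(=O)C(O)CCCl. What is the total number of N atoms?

2

Scan the SMILES for N atoms (remember two-letter symbols like Cl and Br are single atoms).
Nitrogen count: 2.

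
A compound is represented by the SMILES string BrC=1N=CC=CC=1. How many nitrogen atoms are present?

1

Scan the SMILES for N atoms (remember two-letter symbols like Cl and Br are single atoms).
Nitrogen count: 1.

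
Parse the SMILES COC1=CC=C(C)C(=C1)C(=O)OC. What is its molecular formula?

C10H12O3

Walk through each heavy atom and fill implicit hydrogens from standard valence (C 4, N 3, O 2, S 2, halogen 1):
  atom 1: C, bond orders sum to 1 (valence 4) → 3 H
  atom 2: O, bond orders sum to 2 (valence 2) → 0 H
  atom 3: C, bond orders sum to 4 (valence 4) → 0 H
  atom 4: C, bond orders sum to 3 (valence 4) → 1 H
  atom 5: C, bond orders sum to 3 (valence 4) → 1 H
  atom 6: C, bond orders sum to 4 (valence 4) → 0 H
  atom 7: C, bond orders sum to 1 (valence 4) → 3 H
  atom 8: C, bond orders sum to 4 (valence 4) → 0 H
  atom 9: C, bond orders sum to 3 (valence 4) → 1 H
  atom 10: C, bond orders sum to 4 (valence 4) → 0 H
  atom 11: O, bond orders sum to 2 (valence 2) → 0 H
  atom 12: O, bond orders sum to 2 (valence 2) → 0 H
  atom 13: C, bond orders sum to 1 (valence 4) → 3 H
Totals → C:10, H:12, O:3.
In Hill order: C10H12O3.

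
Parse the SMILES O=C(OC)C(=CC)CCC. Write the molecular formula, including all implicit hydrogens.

Walk through each heavy atom and fill implicit hydrogens from standard valence (C 4, N 3, O 2, S 2, halogen 1):
  atom 1: O, bond orders sum to 2 (valence 2) → 0 H
  atom 2: C, bond orders sum to 4 (valence 4) → 0 H
  atom 3: O, bond orders sum to 2 (valence 2) → 0 H
  atom 4: C, bond orders sum to 1 (valence 4) → 3 H
  atom 5: C, bond orders sum to 4 (valence 4) → 0 H
  atom 6: C, bond orders sum to 3 (valence 4) → 1 H
  atom 7: C, bond orders sum to 1 (valence 4) → 3 H
  atom 8: C, bond orders sum to 2 (valence 4) → 2 H
  atom 9: C, bond orders sum to 2 (valence 4) → 2 H
  atom 10: C, bond orders sum to 1 (valence 4) → 3 H
Totals → C:8, H:14, O:2.

C8H14O2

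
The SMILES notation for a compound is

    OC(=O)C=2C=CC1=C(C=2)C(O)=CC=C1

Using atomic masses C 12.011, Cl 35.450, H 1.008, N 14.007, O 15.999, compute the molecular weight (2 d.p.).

188.18 g/mol

First, the molecular formula is C11H8O3 (counting implicit H from valence).
  C: 11 × 12.011 = 132.121
  H: 8 × 1.008 = 8.064
  O: 3 × 15.999 = 47.997
Sum: 11×12.011 + 8×1.008 + 3×15.999 = 188.182 → 188.18 g/mol.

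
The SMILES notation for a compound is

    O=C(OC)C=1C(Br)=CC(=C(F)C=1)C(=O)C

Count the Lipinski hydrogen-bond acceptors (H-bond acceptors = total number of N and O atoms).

N atoms: 0; O atoms: 3.
Lipinski HBA = 0 + 3 = 3.

3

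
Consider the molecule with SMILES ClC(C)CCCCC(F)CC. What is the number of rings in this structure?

In SMILES, each pair of matching ring-closure digits denotes one ring-closing bond; the number of such bonds equals the number of independent rings.
Ring-closure bonds here: 0.

0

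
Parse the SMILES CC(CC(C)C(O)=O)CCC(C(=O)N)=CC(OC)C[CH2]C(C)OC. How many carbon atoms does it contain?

18

Count every carbon token in the SMILES (each C, including those in ring-closure positions and inside branches).
Carbon count: 18.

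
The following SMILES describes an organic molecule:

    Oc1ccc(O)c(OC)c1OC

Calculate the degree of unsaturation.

4

Molecular formula: C8H10O4.
DoU = (2C + 2 + N − H − X) / 2, where X is the halogen count and O/S are ignored.
    = (2·8 + 2 + 0 − 10 − 0) / 2 = 8 / 2 = 4.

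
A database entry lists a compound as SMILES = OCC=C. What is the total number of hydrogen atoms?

Walk through each heavy atom and fill implicit hydrogens from standard valence (C 4, N 3, O 2, S 2, halogen 1):
  atom 1: O, bond orders sum to 1 (valence 2) → 1 H
  atom 2: C, bond orders sum to 2 (valence 4) → 2 H
  atom 3: C, bond orders sum to 3 (valence 4) → 1 H
  atom 4: C, bond orders sum to 2 (valence 4) → 2 H
Total hydrogens: 6.

6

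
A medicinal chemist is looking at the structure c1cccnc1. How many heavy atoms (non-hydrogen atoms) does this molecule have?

6

Every atom symbol written in the SMILES (organic subset) is one heavy atom; implicit H are not written.
Heavy atoms by element → C:5, N:1.
Total: 6.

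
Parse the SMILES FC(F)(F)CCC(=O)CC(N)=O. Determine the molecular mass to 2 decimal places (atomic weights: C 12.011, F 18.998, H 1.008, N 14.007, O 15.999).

First, the molecular formula is C6H8F3NO2 (counting implicit H from valence).
  C: 6 × 12.011 = 72.066
  F: 3 × 18.998 = 56.994
  H: 8 × 1.008 = 8.064
  N: 1 × 14.007 = 14.007
  O: 2 × 15.999 = 31.998
Sum: 6×12.011 + 3×18.998 + 8×1.008 + 1×14.007 + 2×15.999 = 183.129 → 183.13 g/mol.

183.13 g/mol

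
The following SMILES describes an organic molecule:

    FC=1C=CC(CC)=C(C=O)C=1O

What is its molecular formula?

Walk through each heavy atom and fill implicit hydrogens from standard valence (C 4, N 3, O 2, S 2, halogen 1):
  atom 1: F (halogen, monovalent) → 0 H
  atom 2: C, bond orders sum to 4 (valence 4) → 0 H
  atom 3: C, bond orders sum to 3 (valence 4) → 1 H
  atom 4: C, bond orders sum to 3 (valence 4) → 1 H
  atom 5: C, bond orders sum to 4 (valence 4) → 0 H
  atom 6: C, bond orders sum to 2 (valence 4) → 2 H
  atom 7: C, bond orders sum to 1 (valence 4) → 3 H
  atom 8: C, bond orders sum to 4 (valence 4) → 0 H
  atom 9: C, bond orders sum to 3 (valence 4) → 1 H
  atom 10: O, bond orders sum to 2 (valence 2) → 0 H
  atom 11: C, bond orders sum to 4 (valence 4) → 0 H
  atom 12: O, bond orders sum to 1 (valence 2) → 1 H
Totals → C:9, H:9, F:1, O:2.

C9H9FO2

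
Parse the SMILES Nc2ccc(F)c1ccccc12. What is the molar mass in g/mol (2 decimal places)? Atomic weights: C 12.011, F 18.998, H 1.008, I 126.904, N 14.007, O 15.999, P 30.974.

First, the molecular formula is C10H8FN (counting implicit H from valence).
  C: 10 × 12.011 = 120.110
  F: 1 × 18.998 = 18.998
  H: 8 × 1.008 = 8.064
  N: 1 × 14.007 = 14.007
Sum: 10×12.011 + 1×18.998 + 8×1.008 + 1×14.007 = 161.179 → 161.18 g/mol.

161.18 g/mol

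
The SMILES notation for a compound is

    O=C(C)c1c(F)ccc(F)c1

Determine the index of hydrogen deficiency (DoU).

5

Molecular formula: C8H6F2O.
DoU = (2C + 2 + N − H − X) / 2, where X is the halogen count and O/S are ignored.
    = (2·8 + 2 + 0 − 6 − 2) / 2 = 10 / 2 = 5.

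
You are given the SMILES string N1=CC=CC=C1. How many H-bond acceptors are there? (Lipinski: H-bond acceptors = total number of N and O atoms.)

1

N atoms: 1; O atoms: 0.
Lipinski HBA = 1 + 0 = 1.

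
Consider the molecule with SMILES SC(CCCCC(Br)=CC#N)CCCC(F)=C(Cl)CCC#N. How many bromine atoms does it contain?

Scan the SMILES for Br atoms (remember two-letter symbols like Cl and Br are single atoms).
Bromine count: 1.

1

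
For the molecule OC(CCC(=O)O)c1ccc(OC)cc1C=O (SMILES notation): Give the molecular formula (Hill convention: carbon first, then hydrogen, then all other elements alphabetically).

Walk through each heavy atom and fill implicit hydrogens from standard valence (C 4, N 3, O 2, S 2, halogen 1); for lowercase aromatic atoms, an aromatic c carries 1 H when it has two neighbours and 0 H with three, and aromatic n carries 0 H:
  atom 1: O, bond orders sum to 1 (valence 2) → 1 H
  atom 2: C, bond orders sum to 3 (valence 4) → 1 H
  atom 3: C, bond orders sum to 2 (valence 4) → 2 H
  atom 4: C, bond orders sum to 2 (valence 4) → 2 H
  atom 5: C, bond orders sum to 4 (valence 4) → 0 H
  atom 6: O, bond orders sum to 2 (valence 2) → 0 H
  atom 7: O, bond orders sum to 1 (valence 2) → 1 H
  atom 8: aromatic c, 3 neighbours → 0 H
  atom 9: aromatic c, 2 neighbours → 1 H
  atom 10: aromatic c, 2 neighbours → 1 H
  atom 11: aromatic c, 3 neighbours → 0 H
  atom 12: O, bond orders sum to 2 (valence 2) → 0 H
  atom 13: C, bond orders sum to 1 (valence 4) → 3 H
  atom 14: aromatic c, 2 neighbours → 1 H
  atom 15: aromatic c, 3 neighbours → 0 H
  atom 16: C, bond orders sum to 3 (valence 4) → 1 H
  atom 17: O, bond orders sum to 2 (valence 2) → 0 H
Totals → C:12, H:14, O:5.

C12H14O5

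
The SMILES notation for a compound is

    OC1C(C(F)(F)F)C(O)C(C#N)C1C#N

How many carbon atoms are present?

Count every carbon token in the SMILES (each C, including those in ring-closure positions and inside branches).
Carbon count: 8.

8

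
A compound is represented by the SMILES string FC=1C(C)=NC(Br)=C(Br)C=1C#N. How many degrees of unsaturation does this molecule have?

Degree of unsaturation = (number of rings) + (number of π bonds).
Ring closures in the SMILES: 1.
π bonds: 3 double bonds (each 1 DoU), 1 triple bond (each 2 DoU) → 5 DoU from unsaturation.
Total DoU = 1 + 5 = 6.

6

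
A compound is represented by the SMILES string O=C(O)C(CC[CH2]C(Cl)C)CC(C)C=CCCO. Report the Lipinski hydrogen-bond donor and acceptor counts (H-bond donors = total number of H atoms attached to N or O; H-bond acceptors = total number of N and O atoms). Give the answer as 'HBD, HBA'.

Donors: find every N or O and count the H atoms it carries.
  atom 1 (O): bond orders sum to 2 → 0 H
  atom 3 (O): bond orders sum to 1 → 1 H
  atom 18 (O): bond orders sum to 1 → 1 H
Lipinski HBD = 2.
Acceptors: N atoms = 0, O atoms = 3 → HBA = 3.

2, 3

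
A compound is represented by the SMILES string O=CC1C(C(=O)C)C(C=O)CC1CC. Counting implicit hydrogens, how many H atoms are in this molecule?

16

Walk through each heavy atom and fill implicit hydrogens from standard valence (C 4, N 3, O 2, S 2, halogen 1):
  atom 1: O, bond orders sum to 2 (valence 2) → 0 H
  atom 2: C, bond orders sum to 3 (valence 4) → 1 H
  atom 3: C, bond orders sum to 3 (valence 4) → 1 H
  atom 4: C, bond orders sum to 3 (valence 4) → 1 H
  atom 5: C, bond orders sum to 4 (valence 4) → 0 H
  atom 6: O, bond orders sum to 2 (valence 2) → 0 H
  atom 7: C, bond orders sum to 1 (valence 4) → 3 H
  atom 8: C, bond orders sum to 3 (valence 4) → 1 H
  atom 9: C, bond orders sum to 3 (valence 4) → 1 H
  atom 10: O, bond orders sum to 2 (valence 2) → 0 H
  atom 11: C, bond orders sum to 2 (valence 4) → 2 H
  atom 12: C, bond orders sum to 3 (valence 4) → 1 H
  atom 13: C, bond orders sum to 2 (valence 4) → 2 H
  atom 14: C, bond orders sum to 1 (valence 4) → 3 H
Total hydrogens: 16.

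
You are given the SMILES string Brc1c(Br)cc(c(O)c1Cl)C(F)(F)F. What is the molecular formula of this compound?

Walk through each heavy atom and fill implicit hydrogens from standard valence (C 4, N 3, O 2, S 2, halogen 1); for lowercase aromatic atoms, an aromatic c carries 1 H when it has two neighbours and 0 H with three, and aromatic n carries 0 H:
  atom 1: Br (halogen, monovalent) → 0 H
  atom 2: aromatic c, 3 neighbours → 0 H
  atom 3: aromatic c, 3 neighbours → 0 H
  atom 4: Br (halogen, monovalent) → 0 H
  atom 5: aromatic c, 2 neighbours → 1 H
  atom 6: aromatic c, 3 neighbours → 0 H
  atom 7: aromatic c, 3 neighbours → 0 H
  atom 8: O, bond orders sum to 1 (valence 2) → 1 H
  atom 9: aromatic c, 3 neighbours → 0 H
  atom 10: Cl (halogen, monovalent) → 0 H
  atom 11: C, bond orders sum to 4 (valence 4) → 0 H
  atom 12: F (halogen, monovalent) → 0 H
  atom 13: F (halogen, monovalent) → 0 H
  atom 14: F (halogen, monovalent) → 0 H
Totals → C:7, H:2, Br:2, Cl:1, F:3, O:1.
In Hill order: C7H2Br2ClF3O.

C7H2Br2ClF3O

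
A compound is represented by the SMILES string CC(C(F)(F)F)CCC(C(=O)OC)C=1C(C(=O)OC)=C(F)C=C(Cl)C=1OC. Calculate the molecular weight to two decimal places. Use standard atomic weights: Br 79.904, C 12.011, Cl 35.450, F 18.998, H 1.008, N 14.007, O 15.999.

414.78 g/mol

First, the molecular formula is C17H19ClF4O5 (counting implicit H from valence).
  C: 17 × 12.011 = 204.187
  Cl: 1 × 35.450 = 35.450
  F: 4 × 18.998 = 75.992
  H: 19 × 1.008 = 19.152
  O: 5 × 15.999 = 79.995
Sum: 17×12.011 + 1×35.450 + 4×18.998 + 19×1.008 + 5×15.999 = 414.776 → 414.78 g/mol.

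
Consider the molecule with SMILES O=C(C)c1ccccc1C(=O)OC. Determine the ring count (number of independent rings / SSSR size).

In SMILES, each pair of matching ring-closure digits denotes one ring-closing bond; the number of such bonds equals the number of independent rings.
Ring-closure bonds here: 1.

1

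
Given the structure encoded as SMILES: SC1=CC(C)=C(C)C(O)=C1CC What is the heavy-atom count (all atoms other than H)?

12

Every atom symbol written in the SMILES (organic subset) is one heavy atom; implicit H are not written.
Heavy atoms by element → C:10, O:1, S:1.
Total: 12.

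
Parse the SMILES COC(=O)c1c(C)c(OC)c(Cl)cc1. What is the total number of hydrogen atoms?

Walk through each heavy atom and fill implicit hydrogens from standard valence (C 4, N 3, O 2, S 2, halogen 1); for lowercase aromatic atoms, an aromatic c carries 1 H when it has two neighbours and 0 H with three, and aromatic n carries 0 H:
  atom 1: C, bond orders sum to 1 (valence 4) → 3 H
  atom 2: O, bond orders sum to 2 (valence 2) → 0 H
  atom 3: C, bond orders sum to 4 (valence 4) → 0 H
  atom 4: O, bond orders sum to 2 (valence 2) → 0 H
  atom 5: aromatic c, 3 neighbours → 0 H
  atom 6: aromatic c, 3 neighbours → 0 H
  atom 7: C, bond orders sum to 1 (valence 4) → 3 H
  atom 8: aromatic c, 3 neighbours → 0 H
  atom 9: O, bond orders sum to 2 (valence 2) → 0 H
  atom 10: C, bond orders sum to 1 (valence 4) → 3 H
  atom 11: aromatic c, 3 neighbours → 0 H
  atom 12: Cl (halogen, monovalent) → 0 H
  atom 13: aromatic c, 2 neighbours → 1 H
  atom 14: aromatic c, 2 neighbours → 1 H
Total hydrogens: 11.

11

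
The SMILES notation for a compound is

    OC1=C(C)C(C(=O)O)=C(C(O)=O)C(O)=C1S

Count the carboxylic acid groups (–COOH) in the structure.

2

The carboxylic acid motif appears at heavy-atom positions 6, 10 in the SMILES.
Other groups present: 2 hydroxyl, 1 thiol.
Carboxylic acid count: 2.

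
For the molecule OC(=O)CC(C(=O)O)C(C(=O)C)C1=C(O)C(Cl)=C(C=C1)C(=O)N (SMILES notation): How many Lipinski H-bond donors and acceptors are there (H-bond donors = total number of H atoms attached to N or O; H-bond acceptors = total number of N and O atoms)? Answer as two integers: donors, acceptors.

Donors: find every N or O and count the H atoms it carries.
  atom 1 (O): bond orders sum to 1 → 1 H
  atom 3 (O): bond orders sum to 2 → 0 H
  atom 7 (O): bond orders sum to 2 → 0 H
  atom 8 (O): bond orders sum to 1 → 1 H
  atom 11 (O): bond orders sum to 2 → 0 H
  atom 15 (O): bond orders sum to 1 → 1 H
  atom 22 (O): bond orders sum to 2 → 0 H
  atom 23 (N): bond orders sum to 1 → 2 H
Lipinski HBD = 5.
Acceptors: N atoms = 1, O atoms = 7 → HBA = 8.

5, 8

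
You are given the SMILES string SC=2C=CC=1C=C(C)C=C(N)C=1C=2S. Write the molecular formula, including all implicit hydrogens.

C11H11NS2

Walk through each heavy atom and fill implicit hydrogens from standard valence (C 4, N 3, O 2, S 2, halogen 1):
  atom 1: S, bond orders sum to 1 (valence 2) → 1 H
  atom 2: C, bond orders sum to 4 (valence 4) → 0 H
  atom 3: C, bond orders sum to 3 (valence 4) → 1 H
  atom 4: C, bond orders sum to 3 (valence 4) → 1 H
  atom 5: C, bond orders sum to 4 (valence 4) → 0 H
  atom 6: C, bond orders sum to 3 (valence 4) → 1 H
  atom 7: C, bond orders sum to 4 (valence 4) → 0 H
  atom 8: C, bond orders sum to 1 (valence 4) → 3 H
  atom 9: C, bond orders sum to 3 (valence 4) → 1 H
  atom 10: C, bond orders sum to 4 (valence 4) → 0 H
  atom 11: N, bond orders sum to 1 (valence 3) → 2 H
  atom 12: C, bond orders sum to 4 (valence 4) → 0 H
  atom 13: C, bond orders sum to 4 (valence 4) → 0 H
  atom 14: S, bond orders sum to 1 (valence 2) → 1 H
Totals → C:11, H:11, N:1, S:2.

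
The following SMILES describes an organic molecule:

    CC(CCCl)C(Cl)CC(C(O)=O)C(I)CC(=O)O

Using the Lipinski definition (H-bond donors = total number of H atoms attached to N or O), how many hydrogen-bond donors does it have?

2

Donors: find every N or O and count the H atoms it carries.
  atom 11 (O): bond orders sum to 1 → 1 H
  atom 12 (O): bond orders sum to 2 → 0 H
  atom 17 (O): bond orders sum to 2 → 0 H
  atom 18 (O): bond orders sum to 1 → 1 H
Lipinski HBD = 2.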